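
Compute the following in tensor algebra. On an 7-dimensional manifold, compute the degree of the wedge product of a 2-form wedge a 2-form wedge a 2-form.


The degree of a wedge product is the sum of the degrees of the individual forms.
Degrees: 2, 2, 2
Total degree = 2 + 2 + 2 = 6

6


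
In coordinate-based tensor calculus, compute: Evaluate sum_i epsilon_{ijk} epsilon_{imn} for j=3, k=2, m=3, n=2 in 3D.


Using the identity: epsilon_{ijk} epsilon_{imn} = delta_{jm} delta_{kn} - delta_{jn} delta_{km}.
delta_{33} = 1
delta_{22} = 1
delta_{32} = 0
delta_{23} = 0
Result = 1 * 1 - 0 * 0 = 1 - 0 = 1

1


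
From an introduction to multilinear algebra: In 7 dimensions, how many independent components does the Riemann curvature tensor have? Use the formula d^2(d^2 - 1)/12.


The Riemann tensor in d dimensions has d^2(d^2 - 1)/12 independent components.
d = 7, so d^2 = 49
d^2 - 1 = 48
d^2(d^2 - 1) = 49 * 48 = 2352
Divide by 12: 2352 / 12 = 196

196


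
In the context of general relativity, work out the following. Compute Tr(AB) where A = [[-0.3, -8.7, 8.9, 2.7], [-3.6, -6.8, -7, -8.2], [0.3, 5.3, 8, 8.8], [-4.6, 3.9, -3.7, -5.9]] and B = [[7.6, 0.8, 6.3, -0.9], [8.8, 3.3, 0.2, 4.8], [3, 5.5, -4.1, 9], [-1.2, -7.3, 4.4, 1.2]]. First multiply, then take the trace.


Tr(AB) = sum_i (AB)_{ii} where (AB)_{ii} = sum_k A_{ik} B_{ki}.
(AB)_{11} = -0.3*7.6 + -8.7*8.8 + 8.9*3 + 2.7*-1.2 = -55.38
(AB)_{22} = -3.6*0.8 + -6.8*3.3 + -7*5.5 + -8.2*-7.3 = -3.96
(AB)_{33} = 0.3*6.3 + 5.3*0.2 + 8*-4.1 + 8.8*4.4 = 8.87
(AB)_{44} = -4.6*-0.9 + 3.9*4.8 + -3.7*9 + -5.9*1.2 = -17.52
Tr(AB) = -55.38 + -3.96 + 8.87 + -17.52 = -67.99

-67.99


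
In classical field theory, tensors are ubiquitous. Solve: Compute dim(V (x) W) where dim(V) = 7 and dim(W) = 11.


The dimension of a tensor product is the product of dimensions.
dim(V) = 7, dim(W) = 11
dim(V (x) W) = 7 * 11 = 77

77


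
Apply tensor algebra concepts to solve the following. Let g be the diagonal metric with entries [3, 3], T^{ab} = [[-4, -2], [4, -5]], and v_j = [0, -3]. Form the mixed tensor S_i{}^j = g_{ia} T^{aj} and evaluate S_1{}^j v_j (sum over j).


Step 1: lower the first index. For a diagonal metric, g_{ia} T^{aj} = g_{ii} T^{ij} (no sum on i).
g_{11} = 3
S_1{}^1 = 3 * T^{11} = 3 * -4 = -12
S_1{}^2 = 3 * T^{12} = 3 * -2 = -6
Step 2: contract S_1{}^j with v_j.
S_1{}^1 * v_1 = -12 * 0 = 0
S_1{}^2 * v_2 = -6 * -3 = 18
Result = 0 + 18 = 18

18


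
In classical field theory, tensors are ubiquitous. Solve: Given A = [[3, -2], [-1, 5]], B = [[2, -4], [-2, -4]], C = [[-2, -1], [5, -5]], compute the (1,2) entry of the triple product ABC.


(ABC)_{12} = sum_m (AB)_{1m} C_{m2}. First compute row 1 of AB.
(AB)_{11} = 3*2 + -2*-2 = 10
(AB)_{12} = 3*-4 + -2*-4 = -4
Now contract with column 2 of C:
(AB)_{11} * C_{12} = 10 * -1 = -10
(AB)_{12} * C_{22} = -4 * -5 = 20
(ABC)_{12} = -10 + 20 = 10

10


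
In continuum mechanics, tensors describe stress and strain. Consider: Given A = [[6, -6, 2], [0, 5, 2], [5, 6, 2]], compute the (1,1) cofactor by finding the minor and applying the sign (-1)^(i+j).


To find cofactor C_{11}, delete row 1 and column 1.
The resulting 2x2 submatrix is: [[5, 2], [6, 2]]
Minor M_{11} = 5*2 - 2*6
  = 10 - 12 = -2
Sign = (-1)^(1+1) = (-1)^2 = 1
Cofactor C_{11} = 1 * -2 = -2

-2


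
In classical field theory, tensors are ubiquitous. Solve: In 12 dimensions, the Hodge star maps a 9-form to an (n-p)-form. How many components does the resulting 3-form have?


The Hodge dual of a p-form on an n-dimensional manifold is an (n-p)-form.
n = 12, p = 9, so dual degree = 12 - 9 = 3
The number of components is C(n, n-p) = C(12, 3) = 220

220


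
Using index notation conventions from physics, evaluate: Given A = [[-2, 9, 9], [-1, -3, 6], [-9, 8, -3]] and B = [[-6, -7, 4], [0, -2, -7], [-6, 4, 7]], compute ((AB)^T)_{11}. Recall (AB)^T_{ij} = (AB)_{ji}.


(AB)^T_{ij} = (AB)_{ji} = sum_k A_{jk} B_{ki}.
For i=1, j=1 we need (AB)_{11}:
A_{11} * B_{11} = -2 * -6 = 12
A_{12} * B_{21} = 9 * 0 = 0
A_{13} * B_{31} = 9 * -6 = -54
Sum = 12 + 0 + -54 = -42

-42


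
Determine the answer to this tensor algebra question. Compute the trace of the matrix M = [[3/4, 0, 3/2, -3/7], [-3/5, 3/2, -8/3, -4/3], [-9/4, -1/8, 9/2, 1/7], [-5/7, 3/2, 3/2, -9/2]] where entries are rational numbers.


The trace is the sum of diagonal entries.
Diagonal: M[1,1] = 3/4, M[2,2] = 3/2, M[3,3] = 9/2, M[4,4] = -9/2
Tr(M) = 3/4 + 3/2 + 9/2 + -9/2
Computing step by step:
After adding M[1,1]: 3/4
After adding M[2,2]: 9/4
After adding M[3,3]: 27/4
After adding M[4,4]: 9/4
Tr(M) = 9/4

9/4


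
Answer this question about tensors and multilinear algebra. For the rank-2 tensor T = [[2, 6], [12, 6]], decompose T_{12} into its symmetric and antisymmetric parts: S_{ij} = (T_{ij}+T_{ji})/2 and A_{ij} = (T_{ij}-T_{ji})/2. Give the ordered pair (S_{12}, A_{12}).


T_{12} = 6
T_{21} = 12
S_{12} = (6 + 12)/2 = 18/2 = 9
A_{12} = (6 - 12)/2 = -6/2 = -3
Check: S + A = 9 + -3 = 6 = T_{12}.

(9, -3)


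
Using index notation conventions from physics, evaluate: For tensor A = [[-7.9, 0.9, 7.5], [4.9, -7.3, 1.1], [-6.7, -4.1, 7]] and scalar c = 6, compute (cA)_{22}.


Scalar multiplication: (cA)_{ij} = c * A_{ij}.
c = 6
A_{22} = -7.3
(cA)_{22} = 6 * -7.3 = -43.8

-43.8


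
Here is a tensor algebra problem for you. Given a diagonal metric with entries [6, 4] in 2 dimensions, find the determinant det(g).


For a diagonal metric, the determinant is the product of diagonal entries.
Diagonal entries: 6, 4
det(g) = 6 * 4 = 24

24


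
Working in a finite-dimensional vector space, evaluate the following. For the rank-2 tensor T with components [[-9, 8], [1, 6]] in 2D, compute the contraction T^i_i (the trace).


The contraction (trace) of a rank-2 tensor is the sum of its diagonal elements.
Diagonal entries: A[1,1] = -9, A[2,2] = 6
Tr(A) = -9 + 6 = -3

-3


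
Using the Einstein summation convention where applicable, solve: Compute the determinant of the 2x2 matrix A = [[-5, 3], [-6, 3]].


For a 2x2 matrix [[a, b], [c, d]], det = a*d - b*c.
a = -5, b = 3, c = -6, d = 3
a*d = -5 * 3 = -15
b*c = 3 * -6 = -18
det = -15 - -18 = 3

3


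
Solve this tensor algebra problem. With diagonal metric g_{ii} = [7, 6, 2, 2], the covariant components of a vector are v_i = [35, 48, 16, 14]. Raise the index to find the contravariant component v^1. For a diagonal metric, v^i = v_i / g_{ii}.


To raise an index with a diagonal metric: v^i = v_i / g_{ii}.
For index 1: v_1 = 35, g_{11} = 7
v^1 = 35 / 7 = 5

5


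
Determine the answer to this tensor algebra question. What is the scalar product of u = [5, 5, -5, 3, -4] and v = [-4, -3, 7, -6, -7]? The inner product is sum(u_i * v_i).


The inner product u . v = sum of u_i * v_i.
Term-by-term: 5 * -4, 5 * -3, -5 * 7, 3 * -6, -4 * -7
Products: -20, -15, -35, -18, 28
Sum = -20 + -15 + -35 + -18 + 28 = -60

-60


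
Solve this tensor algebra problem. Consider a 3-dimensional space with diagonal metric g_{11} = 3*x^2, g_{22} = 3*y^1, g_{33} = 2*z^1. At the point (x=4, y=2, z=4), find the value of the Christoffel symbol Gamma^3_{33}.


For a diagonal metric, Gamma^k_{ij} = (1/2) g^{kk} (dg_{ik}/dx_j + dg_{jk}/dx_i - dg_{ij}/dx_k).
The metric is diagonal, so g_{ab} = 0 for a != b.
At the given point: g_{11} = 48, g_{22} = 6, g_{33} = 8
g^{33} = 1/8
dg_{33}/dx_3 = dg_{33}/dx_3 = 2
dg_{33}/dx_3 = dg_{33}/dx_3 = 2
dg_{33}/dx_3 = dg_{33}/dx_3 = 2
Numerator = 2 + 2 - 2 = 2
Gamma^3_{33} = 2 / (2 * 8) = 1/8

1/8


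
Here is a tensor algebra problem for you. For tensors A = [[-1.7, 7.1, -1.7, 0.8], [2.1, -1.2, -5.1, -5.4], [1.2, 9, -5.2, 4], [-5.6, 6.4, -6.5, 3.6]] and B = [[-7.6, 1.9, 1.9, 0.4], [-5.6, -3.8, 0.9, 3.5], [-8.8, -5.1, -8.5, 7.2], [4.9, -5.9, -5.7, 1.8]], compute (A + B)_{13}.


Tensor addition is component-wise: (A + B)_{ij} = A_{ij} + B_{ij}.
A_{13} = -1.7
B_{13} = 1.9
(A + B)_{13} = -1.7 + 1.9 = 0.2

0.2


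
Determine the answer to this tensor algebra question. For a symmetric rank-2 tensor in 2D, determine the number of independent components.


A symmetric rank-2 tensor in d dimensions has d(d+1)/2 independent components.
d = 2
d(d+1)/2 = 2 * 3 / 2 = 6 / 2 = 3

3


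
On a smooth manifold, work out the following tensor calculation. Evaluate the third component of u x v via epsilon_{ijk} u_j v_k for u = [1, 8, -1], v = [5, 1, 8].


(u x v)_3 = sum_{j,k} epsilon_{3jk} u_j v_k. Only permutations of (1,2,3) contribute; the two non-zero terms are:
eps_{312} u_1 v_2 = 1 * 1 * 1 = 1
eps_{321} u_2 v_1 = -1 * 8 * 5 = -40
(u x v)_3 = -39

-39


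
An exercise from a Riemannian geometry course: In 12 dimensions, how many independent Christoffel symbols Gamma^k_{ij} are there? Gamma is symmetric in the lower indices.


Christoffel symbols Gamma^k_{ij} are symmetric in i,j, so there are d * d(d+1)/2 independent symbols.
d = 12
d(d+1)/2 = 12 * 13 / 2 = 78
Total = 12 * 78 = 936

936


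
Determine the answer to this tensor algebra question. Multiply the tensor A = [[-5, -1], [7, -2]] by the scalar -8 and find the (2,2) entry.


Scalar multiplication: (cA)_{ij} = c * A_{ij}.
c = -8
A_{22} = -2
(cA)_{22} = -8 * -2 = 16

16


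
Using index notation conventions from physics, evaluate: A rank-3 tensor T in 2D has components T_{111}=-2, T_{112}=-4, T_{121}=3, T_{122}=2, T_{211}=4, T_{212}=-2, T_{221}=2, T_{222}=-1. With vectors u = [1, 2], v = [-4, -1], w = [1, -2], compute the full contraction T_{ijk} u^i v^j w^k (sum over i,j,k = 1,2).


S = sum over i,j,k of T_{ijk} u_i v_j w_k. Expanding all 8 terms:
T_{111}*u_1*v_1*w_1 = -2*1*-4*1 = 8  (running total: 8)
T_{112}*u_1*v_1*w_2 = -4*1*-4*-2 = -32  (running total: -24)
T_{121}*u_1*v_2*w_1 = 3*1*-1*1 = -3  (running total: -27)
T_{122}*u_1*v_2*w_2 = 2*1*-1*-2 = 4  (running total: -23)
T_{211}*u_2*v_1*w_1 = 4*2*-4*1 = -32  (running total: -55)
T_{212}*u_2*v_1*w_2 = -2*2*-4*-2 = -32  (running total: -87)
T_{221}*u_2*v_2*w_1 = 2*2*-1*1 = -4  (running total: -91)
T_{222}*u_2*v_2*w_2 = -1*2*-1*-2 = -4  (running total: -95)
S = -95

-95


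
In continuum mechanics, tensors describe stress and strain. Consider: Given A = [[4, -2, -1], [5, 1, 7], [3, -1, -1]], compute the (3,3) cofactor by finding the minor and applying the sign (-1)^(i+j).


To find cofactor C_{33}, delete row 3 and column 3.
The resulting 2x2 submatrix is: [[4, -2], [5, 1]]
Minor M_{33} = 4*1 - -2*5
  = 4 - -10 = 14
Sign = (-1)^(3+3) = (-1)^6 = 1
Cofactor C_{33} = 1 * 14 = 14

14


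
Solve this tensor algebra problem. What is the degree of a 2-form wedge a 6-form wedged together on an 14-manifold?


The degree of a wedge product is the sum of the degrees of the individual forms.
Degrees: 2, 6
Total degree = 2 + 6 = 8

8


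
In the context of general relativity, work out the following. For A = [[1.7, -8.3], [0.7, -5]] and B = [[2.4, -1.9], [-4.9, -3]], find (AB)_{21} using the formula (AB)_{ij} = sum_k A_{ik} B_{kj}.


(AB)_{ij} = sum_k A_{ik} B_{kj}.
For i=2, j=1:
A_{21} * B_{11} = 0.7 * 2.4 = 1.68
A_{22} * B_{21} = -5 * -4.9 = 24.5
Sum = 1.68 + 24.5 = 26.18

26.18


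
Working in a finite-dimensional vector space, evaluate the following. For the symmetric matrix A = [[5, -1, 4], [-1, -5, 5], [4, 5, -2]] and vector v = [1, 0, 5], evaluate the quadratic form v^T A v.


First compute Av:
(Av)_1 = 5*1 + -1*0 + 4*5 = 25
(Av)_2 = -1*1 + -5*0 + 5*5 = 24
(Av)_3 = 4*1 + 5*0 + -2*5 = -6
Av = [25, 24, -6]
Then v^T (Av) = 1*25 + 0*24 + 5*-6
= 25 + 0 + -30 = -5

-5


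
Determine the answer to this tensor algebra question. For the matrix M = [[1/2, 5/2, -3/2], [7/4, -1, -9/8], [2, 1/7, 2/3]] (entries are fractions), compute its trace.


The trace is the sum of diagonal entries.
Diagonal: M[1,1] = 1/2, M[2,2] = -1, M[3,3] = 2/3
Tr(M) = 1/2 + -1 + 2/3
Computing step by step:
After adding M[1,1]: 1/2
After adding M[2,2]: -1/2
After adding M[3,3]: 1/6
Tr(M) = 1/6

1/6


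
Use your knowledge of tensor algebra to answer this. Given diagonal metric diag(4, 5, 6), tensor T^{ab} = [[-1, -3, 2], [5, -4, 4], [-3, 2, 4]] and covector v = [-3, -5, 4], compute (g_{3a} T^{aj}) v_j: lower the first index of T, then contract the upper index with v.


Step 1: lower the first index. For a diagonal metric, g_{ia} T^{aj} = g_{ii} T^{ij} (no sum on i).
g_{33} = 6
S_3{}^1 = 6 * T^{31} = 6 * -3 = -18
S_3{}^2 = 6 * T^{32} = 6 * 2 = 12
S_3{}^3 = 6 * T^{33} = 6 * 4 = 24
Step 2: contract S_3{}^j with v_j.
S_3{}^1 * v_1 = -18 * -3 = 54
S_3{}^2 * v_2 = 12 * -5 = -60
S_3{}^3 * v_3 = 24 * 4 = 96
Result = 54 + -60 + 96 = 90

90


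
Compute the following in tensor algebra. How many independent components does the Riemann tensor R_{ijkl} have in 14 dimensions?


The Riemann tensor in d dimensions has d^2(d^2 - 1)/12 independent components.
d = 14, so d^2 = 196
d^2 - 1 = 195
d^2(d^2 - 1) = 196 * 195 = 38220
Divide by 12: 38220 / 12 = 3185

3185


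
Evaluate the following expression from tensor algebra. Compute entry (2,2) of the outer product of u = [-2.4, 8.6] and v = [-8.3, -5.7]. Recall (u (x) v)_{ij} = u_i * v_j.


The outer product entry T_{ij} = u_i * v_j.
We need i=2, j=2.
u_2 = 8.6, v_2 = -5.7
T_{2,2} = 8.6 * -5.7 = -49.02

-49.02


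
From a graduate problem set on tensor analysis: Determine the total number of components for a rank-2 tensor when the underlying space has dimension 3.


The number of components of a rank-r tensor in d dimensions is d^r.
Here d = 3 and r = 2.
3^2 = 9

9


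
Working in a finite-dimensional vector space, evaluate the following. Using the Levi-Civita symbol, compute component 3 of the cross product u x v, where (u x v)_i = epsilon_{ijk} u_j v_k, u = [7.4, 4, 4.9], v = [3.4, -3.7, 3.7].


(u x v)_3 = sum_{j,k} epsilon_{3jk} u_j v_k. Only permutations of (1,2,3) contribute; the two non-zero terms are:
eps_{312} u_1 v_2 = 1 * 7.4 * -3.7 = -27.38
eps_{321} u_2 v_1 = -1 * 4 * 3.4 = -13.6
(u x v)_3 = -40.98

-40.98


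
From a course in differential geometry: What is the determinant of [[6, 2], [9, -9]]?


For a 2x2 matrix [[a, b], [c, d]], det = a*d - b*c.
a = 6, b = 2, c = 9, d = -9
a*d = 6 * -9 = -54
b*c = 2 * 9 = 18
det = -54 - 18 = -72

-72


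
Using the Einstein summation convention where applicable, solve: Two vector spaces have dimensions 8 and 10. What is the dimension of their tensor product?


The dimension of a tensor product is the product of dimensions.
dim(V) = 8, dim(W) = 10
dim(V (x) W) = 8 * 10 = 80

80


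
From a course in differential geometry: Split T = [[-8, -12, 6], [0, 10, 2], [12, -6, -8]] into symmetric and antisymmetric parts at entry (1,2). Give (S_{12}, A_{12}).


T_{12} = -12
T_{21} = 0
S_{12} = (-12 + 0)/2 = -12/2 = -6
A_{12} = (-12 - 0)/2 = -12/2 = -6
Check: S + A = -6 + -6 = -12 = T_{12}.

(-6, -6)


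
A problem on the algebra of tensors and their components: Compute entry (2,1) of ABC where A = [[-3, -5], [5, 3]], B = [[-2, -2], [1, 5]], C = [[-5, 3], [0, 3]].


(ABC)_{21} = sum_m (AB)_{2m} C_{m1}. First compute row 2 of AB.
(AB)_{21} = 5*-2 + 3*1 = -7
(AB)_{22} = 5*-2 + 3*5 = 5
Now contract with column 1 of C:
(AB)_{21} * C_{11} = -7 * -5 = 35
(AB)_{22} * C_{21} = 5 * 0 = 0
(ABC)_{21} = 35 + 0 = 35

35


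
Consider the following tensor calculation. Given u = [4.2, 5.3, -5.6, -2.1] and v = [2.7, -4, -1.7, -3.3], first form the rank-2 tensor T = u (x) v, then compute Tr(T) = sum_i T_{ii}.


The outer product gives T_{ij} = u_i v_j.
The trace (contraction) is Tr(T) = sum_i T_{ii} = sum_i u_i v_i.
Diagonal entries:
T_{11} = u_1 * v_1 = 4.2 * 2.7 = 11.34
T_{22} = u_2 * v_2 = 5.3 * -4 = -21.2
T_{33} = u_3 * v_3 = -5.6 * -1.7 = 9.52
T_{44} = u_4 * v_4 = -2.1 * -3.3 = 6.93
Tr(T) = 11.34 + -21.2 + 9.52 + 6.93 = 6.59

6.59


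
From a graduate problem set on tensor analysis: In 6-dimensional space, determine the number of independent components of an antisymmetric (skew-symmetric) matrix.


An antisymmetric rank-2 tensor satisfies A_{ij} = -A_{ji}, so diagonal entries are zero.
The independent components are the upper-triangular entries: C(n, 2) = n(n-1)/2.
n = 6
C(6, 2) = 6 * 5 / 2 = 30 / 2 = 15

15


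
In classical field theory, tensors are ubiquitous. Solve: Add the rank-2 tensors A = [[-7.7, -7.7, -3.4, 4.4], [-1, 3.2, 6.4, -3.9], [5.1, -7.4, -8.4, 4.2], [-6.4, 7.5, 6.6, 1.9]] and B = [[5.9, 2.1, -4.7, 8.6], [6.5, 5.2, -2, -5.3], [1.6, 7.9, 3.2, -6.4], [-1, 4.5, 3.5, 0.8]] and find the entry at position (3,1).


Tensor addition is component-wise: (A + B)_{ij} = A_{ij} + B_{ij}.
A_{31} = 5.1
B_{31} = 1.6
(A + B)_{31} = 5.1 + 1.6 = 6.7

6.7


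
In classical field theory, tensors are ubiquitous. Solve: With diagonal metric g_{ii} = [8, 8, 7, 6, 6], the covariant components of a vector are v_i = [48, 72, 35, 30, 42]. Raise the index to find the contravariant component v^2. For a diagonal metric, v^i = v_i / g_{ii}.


To raise an index with a diagonal metric: v^i = v_i / g_{ii}.
For index 2: v_2 = 72, g_{22} = 8
v^2 = 72 / 8 = 9

9


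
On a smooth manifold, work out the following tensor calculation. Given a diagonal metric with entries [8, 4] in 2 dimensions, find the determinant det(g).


For a diagonal metric, the determinant is the product of diagonal entries.
Diagonal entries: 8, 4
det(g) = 8 * 4 = 32

32


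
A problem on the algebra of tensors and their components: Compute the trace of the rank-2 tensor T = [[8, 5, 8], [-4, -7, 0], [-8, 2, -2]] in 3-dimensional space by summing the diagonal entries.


The contraction (trace) of a rank-2 tensor is the sum of its diagonal elements.
Diagonal entries: A[1,1] = 8, A[2,2] = -7, A[3,3] = -2
Tr(A) = 8 + -7 + -2 = -1

-1


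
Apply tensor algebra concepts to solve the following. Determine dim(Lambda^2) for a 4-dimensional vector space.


The dimension of the space of p-forms on an n-dimensional space is C(n, p).
n = 4, p = 2
C(4, 2) = 4! / (2! * 2!) = 6

6


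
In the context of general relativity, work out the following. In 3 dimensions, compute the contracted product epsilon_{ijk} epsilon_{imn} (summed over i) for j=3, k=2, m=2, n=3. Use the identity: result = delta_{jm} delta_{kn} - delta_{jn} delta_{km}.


Using the identity: epsilon_{ijk} epsilon_{imn} = delta_{jm} delta_{kn} - delta_{jn} delta_{km}.
delta_{32} = 0
delta_{23} = 0
delta_{33} = 1
delta_{22} = 1
Result = 0 * 0 - 1 * 1 = 0 - 1 = -1

-1


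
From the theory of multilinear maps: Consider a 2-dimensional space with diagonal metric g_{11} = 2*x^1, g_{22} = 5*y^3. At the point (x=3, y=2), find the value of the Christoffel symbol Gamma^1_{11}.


For a diagonal metric, Gamma^k_{ij} = (1/2) g^{kk} (dg_{ik}/dx_j + dg_{jk}/dx_i - dg_{ij}/dx_k).
The metric is diagonal, so g_{ab} = 0 for a != b.
At the given point: g_{11} = 6, g_{22} = 40
g^{11} = 1/6
dg_{11}/dx_1 = dg_{11}/dx_1 = 2
dg_{11}/dx_1 = dg_{11}/dx_1 = 2
dg_{11}/dx_1 = dg_{11}/dx_1 = 2
Numerator = 2 + 2 - 2 = 2
Gamma^1_{11} = 2 / (2 * 6) = 1/6

1/6


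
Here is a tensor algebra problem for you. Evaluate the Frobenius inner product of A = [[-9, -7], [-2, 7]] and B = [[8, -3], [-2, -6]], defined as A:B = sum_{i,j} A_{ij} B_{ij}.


A:B = sum over all i,j of A_{ij} * B_{ij}.
Row 1: -9*8=-72, -7*-3=21 => row sum = -51
Row 2: -2*-2=4, 7*-6=-42 => row sum = -38
Total = -51 + -38 = -89

-89


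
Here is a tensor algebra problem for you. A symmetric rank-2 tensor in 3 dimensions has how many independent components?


A symmetric rank-2 tensor in d dimensions has d(d+1)/2 independent components.
d = 3
d(d+1)/2 = 3 * 4 / 2 = 12 / 2 = 6

6


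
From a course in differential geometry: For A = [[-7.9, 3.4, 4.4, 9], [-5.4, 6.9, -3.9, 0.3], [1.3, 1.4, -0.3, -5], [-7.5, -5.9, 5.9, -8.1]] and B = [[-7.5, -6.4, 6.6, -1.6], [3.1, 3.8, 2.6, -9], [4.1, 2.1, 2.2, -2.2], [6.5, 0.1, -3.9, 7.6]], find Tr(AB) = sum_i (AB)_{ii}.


Tr(AB) = sum_i (AB)_{ii} where (AB)_{ii} = sum_k A_{ik} B_{ki}.
(AB)_{11} = -7.9*-7.5 + 3.4*3.1 + 4.4*4.1 + 9*6.5 = 146.33
(AB)_{22} = -5.4*-6.4 + 6.9*3.8 + -3.9*2.1 + 0.3*0.1 = 52.62
(AB)_{33} = 1.3*6.6 + 1.4*2.6 + -0.3*2.2 + -5*-3.9 = 31.06
(AB)_{44} = -7.5*-1.6 + -5.9*-9 + 5.9*-2.2 + -8.1*7.6 = -9.44
Tr(AB) = 146.33 + 52.62 + 31.06 + -9.44 = 220.57

220.57


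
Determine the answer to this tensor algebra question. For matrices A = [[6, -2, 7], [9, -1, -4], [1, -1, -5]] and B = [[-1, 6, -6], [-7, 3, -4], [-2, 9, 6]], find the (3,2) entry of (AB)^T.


(AB)^T_{ij} = (AB)_{ji} = sum_k A_{jk} B_{ki}.
For i=3, j=2 we need (AB)_{23}:
A_{21} * B_{13} = 9 * -6 = -54
A_{22} * B_{23} = -1 * -4 = 4
A_{23} * B_{33} = -4 * 6 = -24
Sum = -54 + 4 + -24 = -74

-74


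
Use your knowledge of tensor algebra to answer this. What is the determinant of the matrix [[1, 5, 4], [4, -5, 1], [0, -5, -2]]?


Expanding along the first row, det(A) = a11*M_11 - a12*M_12 + a13*M_13, where M_1j is the (1,j) minor.
Minor M_11 = -5*-2 - 1*-5 = 15
Minor M_12 = 4*-2 - 1*0 = -8
Minor M_13 = 4*-5 - -5*0 = -20
det = 1*(15) - 5*(-8) + 4*(-20)
    = 15 - -40 + -80
    = -25

-25


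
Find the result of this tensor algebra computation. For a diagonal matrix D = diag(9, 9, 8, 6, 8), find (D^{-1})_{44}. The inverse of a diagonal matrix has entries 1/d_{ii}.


For a diagonal matrix, the inverse has entries (D^{-1})_{ii} = 1/d_{ii}.
The diagonal entries are: d_{11} = 9, d_{22} = 9, d_{33} = 8, d_{44} = 6, d_{55} = 8
We need (D^{-1})_{44} = 1/d_{44} = 1/6 = 1/6

1/6


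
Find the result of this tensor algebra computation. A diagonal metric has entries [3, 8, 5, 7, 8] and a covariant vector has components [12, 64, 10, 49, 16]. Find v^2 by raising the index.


To raise an index with a diagonal metric: v^i = v_i / g_{ii}.
For index 2: v_2 = 64, g_{22} = 8
v^2 = 64 / 8 = 8

8


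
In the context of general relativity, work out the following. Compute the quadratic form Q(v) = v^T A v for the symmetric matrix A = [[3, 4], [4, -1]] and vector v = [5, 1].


First compute Av:
(Av)_1 = 3*5 + 4*1 = 19
(Av)_2 = 4*5 + -1*1 = 19
Av = [19, 19]
Then v^T (Av) = 5*19 + 1*19
= 95 + 19 = 114

114


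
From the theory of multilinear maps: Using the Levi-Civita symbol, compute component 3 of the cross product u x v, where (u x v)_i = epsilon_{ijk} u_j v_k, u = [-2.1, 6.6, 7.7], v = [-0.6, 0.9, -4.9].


(u x v)_3 = sum_{j,k} epsilon_{3jk} u_j v_k. Only permutations of (1,2,3) contribute; the two non-zero terms are:
eps_{312} u_1 v_2 = 1 * -2.1 * 0.9 = -1.89
eps_{321} u_2 v_1 = -1 * 6.6 * -0.6 = 3.96
(u x v)_3 = 2.07

2.07


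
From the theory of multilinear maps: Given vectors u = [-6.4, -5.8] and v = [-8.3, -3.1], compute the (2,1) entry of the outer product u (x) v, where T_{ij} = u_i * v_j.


The outer product entry T_{ij} = u_i * v_j.
We need i=2, j=1.
u_2 = -5.8, v_1 = -8.3
T_{2,1} = -5.8 * -8.3 = 48.14

48.14


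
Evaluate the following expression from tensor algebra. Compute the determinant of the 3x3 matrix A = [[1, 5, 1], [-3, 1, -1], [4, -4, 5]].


Expanding along the first row, det(A) = a11*M_11 - a12*M_12 + a13*M_13, where M_1j is the (1,j) minor.
Minor M_11 = 1*5 - -1*-4 = 1
Minor M_12 = -3*5 - -1*4 = -11
Minor M_13 = -3*-4 - 1*4 = 8
det = 1*(1) - 5*(-11) + 1*(8)
    = 1 - -55 + 8
    = 64

64


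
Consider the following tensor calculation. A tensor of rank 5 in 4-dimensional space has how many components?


The number of components of a rank-r tensor in d dimensions is d^r.
Here d = 4 and r = 5.
4^5 = 1024

1024


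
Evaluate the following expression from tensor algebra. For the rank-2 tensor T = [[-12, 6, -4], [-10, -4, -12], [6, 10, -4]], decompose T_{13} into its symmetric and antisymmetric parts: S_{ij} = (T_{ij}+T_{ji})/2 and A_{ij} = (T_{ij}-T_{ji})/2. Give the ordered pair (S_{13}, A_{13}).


T_{13} = -4
T_{31} = 6
S_{13} = (-4 + 6)/2 = 2/2 = 1
A_{13} = (-4 - 6)/2 = -10/2 = -5
Check: S + A = 1 + -5 = -4 = T_{13}.

(1, -5)


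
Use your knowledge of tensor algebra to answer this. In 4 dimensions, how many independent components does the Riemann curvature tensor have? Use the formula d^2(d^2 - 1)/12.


The Riemann tensor in d dimensions has d^2(d^2 - 1)/12 independent components.
d = 4, so d^2 = 16
d^2 - 1 = 15
d^2(d^2 - 1) = 16 * 15 = 240
Divide by 12: 240 / 12 = 20

20


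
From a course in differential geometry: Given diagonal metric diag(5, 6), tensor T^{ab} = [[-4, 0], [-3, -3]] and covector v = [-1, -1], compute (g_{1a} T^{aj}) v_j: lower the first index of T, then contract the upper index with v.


Step 1: lower the first index. For a diagonal metric, g_{ia} T^{aj} = g_{ii} T^{ij} (no sum on i).
g_{11} = 5
S_1{}^1 = 5 * T^{11} = 5 * -4 = -20
S_1{}^2 = 5 * T^{12} = 5 * 0 = 0
Step 2: contract S_1{}^j with v_j.
S_1{}^1 * v_1 = -20 * -1 = 20
S_1{}^2 * v_2 = 0 * -1 = 0
Result = 20 + 0 = 20

20


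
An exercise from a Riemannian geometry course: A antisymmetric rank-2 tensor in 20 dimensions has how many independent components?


A antisymmetric rank-2 tensor in d dimensions has d(d-1)/2 independent components.
d = 20
d(d-1)/2 = 20 * 19 / 2 = 380 / 2 = 190

190


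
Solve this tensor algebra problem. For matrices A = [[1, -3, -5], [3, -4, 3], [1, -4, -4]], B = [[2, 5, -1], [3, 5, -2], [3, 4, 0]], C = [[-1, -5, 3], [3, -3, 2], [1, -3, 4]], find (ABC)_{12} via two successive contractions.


(ABC)_{12} = sum_m (AB)_{1m} C_{m2}. First compute row 1 of AB.
(AB)_{11} = 1*2 + -3*3 + -5*3 = -22
(AB)_{12} = 1*5 + -3*5 + -5*4 = -30
(AB)_{13} = 1*-1 + -3*-2 + -5*0 = 5
Now contract with column 2 of C:
(AB)_{11} * C_{12} = -22 * -5 = 110
(AB)_{12} * C_{22} = -30 * -3 = 90
(AB)_{13} * C_{32} = 5 * -3 = -15
(ABC)_{12} = 110 + 90 + -15 = 185

185


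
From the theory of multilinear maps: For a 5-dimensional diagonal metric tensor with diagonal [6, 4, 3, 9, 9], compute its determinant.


For a diagonal metric, the determinant is the product of diagonal entries.
Diagonal entries: 6, 4, 3, 9, 9
det(g) = 6 * 4 * 3 * 9 * 9 = 5832

5832


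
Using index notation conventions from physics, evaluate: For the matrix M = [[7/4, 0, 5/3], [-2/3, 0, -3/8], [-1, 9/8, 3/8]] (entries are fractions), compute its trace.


The trace is the sum of diagonal entries.
Diagonal: M[1,1] = 7/4, M[2,2] = 0, M[3,3] = 3/8
Tr(M) = 7/4 + 0 + 3/8
Computing step by step:
After adding M[1,1]: 7/4
After adding M[2,2]: 7/4
After adding M[3,3]: 17/8
Tr(M) = 17/8

17/8


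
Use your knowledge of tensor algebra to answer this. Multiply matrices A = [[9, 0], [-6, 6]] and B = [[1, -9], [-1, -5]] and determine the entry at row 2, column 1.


(AB)_{ij} = sum_k A_{ik} B_{kj}.
For i=2, j=1:
A_{21} * B_{11} = -6 * 1 = -6
A_{22} * B_{21} = 6 * -1 = -6
Sum = -6 + -6 = -12

-12


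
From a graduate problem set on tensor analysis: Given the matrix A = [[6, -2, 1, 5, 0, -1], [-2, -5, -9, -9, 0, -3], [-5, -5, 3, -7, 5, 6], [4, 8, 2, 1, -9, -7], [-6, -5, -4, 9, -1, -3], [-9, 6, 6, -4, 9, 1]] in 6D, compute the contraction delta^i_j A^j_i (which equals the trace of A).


The contraction (trace) of a rank-2 tensor is the sum of its diagonal elements.
Diagonal entries: A[1,1] = 6, A[2,2] = -5, A[3,3] = 3, A[4,4] = 1, A[5,5] = -1, A[6,6] = 1
Tr(A) = 6 + -5 + 3 + 1 + -1 + 1 = 5

5


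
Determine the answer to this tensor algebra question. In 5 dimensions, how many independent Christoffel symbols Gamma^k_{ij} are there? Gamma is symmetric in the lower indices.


Christoffel symbols Gamma^k_{ij} are symmetric in i,j, so there are d * d(d+1)/2 independent symbols.
d = 5
d(d+1)/2 = 5 * 6 / 2 = 15
Total = 5 * 15 = 75

75


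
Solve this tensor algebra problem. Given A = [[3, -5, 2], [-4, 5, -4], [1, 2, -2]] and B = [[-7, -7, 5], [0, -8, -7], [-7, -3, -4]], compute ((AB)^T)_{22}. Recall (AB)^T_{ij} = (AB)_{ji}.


(AB)^T_{ij} = (AB)_{ji} = sum_k A_{jk} B_{ki}.
For i=2, j=2 we need (AB)_{22}:
A_{21} * B_{12} = -4 * -7 = 28
A_{22} * B_{22} = 5 * -8 = -40
A_{23} * B_{32} = -4 * -3 = 12
Sum = 28 + -40 + 12 = 0

0


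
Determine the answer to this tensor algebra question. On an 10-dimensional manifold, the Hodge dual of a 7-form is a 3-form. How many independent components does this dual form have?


The Hodge dual of a p-form on an n-dimensional manifold is an (n-p)-form.
n = 10, p = 7, so dual degree = 10 - 7 = 3
The number of components is C(n, n-p) = C(10, 3) = 120

120


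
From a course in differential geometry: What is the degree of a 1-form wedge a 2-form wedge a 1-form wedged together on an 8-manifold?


The degree of a wedge product is the sum of the degrees of the individual forms.
Degrees: 1, 2, 1
Total degree = 1 + 2 + 1 = 4

4


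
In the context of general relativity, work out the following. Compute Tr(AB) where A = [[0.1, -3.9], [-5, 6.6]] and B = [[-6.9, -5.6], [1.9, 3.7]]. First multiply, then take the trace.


Tr(AB) = sum_i (AB)_{ii} where (AB)_{ii} = sum_k A_{ik} B_{ki}.
(AB)_{11} = 0.1*-6.9 + -3.9*1.9 = -8.1
(AB)_{22} = -5*-5.6 + 6.6*3.7 = 52.42
Tr(AB) = -8.1 + 52.42 = 44.32

44.32


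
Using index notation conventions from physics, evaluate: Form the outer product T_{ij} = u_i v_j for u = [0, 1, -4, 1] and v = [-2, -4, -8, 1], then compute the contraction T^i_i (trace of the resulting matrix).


The outer product gives T_{ij} = u_i v_j.
The trace (contraction) is Tr(T) = sum_i T_{ii} = sum_i u_i v_i.
Diagonal entries:
T_{11} = u_1 * v_1 = 0 * -2 = 0
T_{22} = u_2 * v_2 = 1 * -4 = -4
T_{33} = u_3 * v_3 = -4 * -8 = 32
T_{44} = u_4 * v_4 = 1 * 1 = 1
Tr(T) = 0 + -4 + 32 + 1 = 29

29


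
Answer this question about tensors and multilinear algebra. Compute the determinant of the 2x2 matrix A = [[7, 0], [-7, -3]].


For a 2x2 matrix [[a, b], [c, d]], det = a*d - b*c.
a = 7, b = 0, c = -7, d = -3
a*d = 7 * -3 = -21
b*c = 0 * -7 = 0
det = -21 - 0 = -21

-21


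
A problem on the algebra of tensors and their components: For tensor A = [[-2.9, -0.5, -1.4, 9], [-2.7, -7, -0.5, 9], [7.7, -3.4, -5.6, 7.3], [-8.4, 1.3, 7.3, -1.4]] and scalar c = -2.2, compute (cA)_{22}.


Scalar multiplication: (cA)_{ij} = c * A_{ij}.
c = -2.2
A_{22} = -7
(cA)_{22} = -2.2 * -7 = 15.4

15.4


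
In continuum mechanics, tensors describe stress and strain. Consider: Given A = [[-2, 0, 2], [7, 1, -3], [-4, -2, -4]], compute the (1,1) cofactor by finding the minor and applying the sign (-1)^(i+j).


To find cofactor C_{11}, delete row 1 and column 1.
The resulting 2x2 submatrix is: [[1, -3], [-2, -4]]
Minor M_{11} = 1*-4 - -3*-2
  = -4 - 6 = -10
Sign = (-1)^(1+1) = (-1)^2 = 1
Cofactor C_{11} = 1 * -10 = -10

-10


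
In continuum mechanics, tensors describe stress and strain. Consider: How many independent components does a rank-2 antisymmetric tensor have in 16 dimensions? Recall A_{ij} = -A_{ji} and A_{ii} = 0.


An antisymmetric rank-2 tensor satisfies A_{ij} = -A_{ji}, so diagonal entries are zero.
The independent components are the upper-triangular entries: C(n, 2) = n(n-1)/2.
n = 16
C(16, 2) = 16 * 15 / 2 = 240 / 2 = 120

120


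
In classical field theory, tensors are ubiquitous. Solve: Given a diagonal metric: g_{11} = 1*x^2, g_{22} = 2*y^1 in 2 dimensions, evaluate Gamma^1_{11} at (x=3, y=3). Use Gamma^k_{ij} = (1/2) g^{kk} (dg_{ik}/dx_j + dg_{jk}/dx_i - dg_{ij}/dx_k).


For a diagonal metric, Gamma^k_{ij} = (1/2) g^{kk} (dg_{ik}/dx_j + dg_{jk}/dx_i - dg_{ij}/dx_k).
The metric is diagonal, so g_{ab} = 0 for a != b.
At the given point: g_{11} = 9, g_{22} = 6
g^{11} = 1/9
dg_{11}/dx_1 = dg_{11}/dx_1 = 6
dg_{11}/dx_1 = dg_{11}/dx_1 = 6
dg_{11}/dx_1 = dg_{11}/dx_1 = 6
Numerator = 6 + 6 - 6 = 6
Gamma^1_{11} = 6 / (2 * 9) = 1/3

1/3


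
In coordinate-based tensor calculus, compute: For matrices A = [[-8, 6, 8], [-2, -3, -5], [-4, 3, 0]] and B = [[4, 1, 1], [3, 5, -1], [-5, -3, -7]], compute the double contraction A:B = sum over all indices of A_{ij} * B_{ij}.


A:B = sum over all i,j of A_{ij} * B_{ij}.
Row 1: -8*4=-32, 6*1=6, 8*1=8 => row sum = -18
Row 2: -2*3=-6, -3*5=-15, -5*-1=5 => row sum = -16
Row 3: -4*-5=20, 3*-3=-9, 0*-7=0 => row sum = 11
Total = -18 + -16 + 11 = -23

-23


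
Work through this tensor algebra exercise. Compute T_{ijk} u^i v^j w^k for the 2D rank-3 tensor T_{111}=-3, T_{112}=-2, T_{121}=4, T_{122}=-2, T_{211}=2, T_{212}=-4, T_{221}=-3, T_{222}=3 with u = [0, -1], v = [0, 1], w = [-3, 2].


S = sum over i,j,k of T_{ijk} u_i v_j w_k. Expanding all 8 terms:
T_{111}*u_1*v_1*w_1 = -3*0*0*-3 = 0  (running total: 0)
T_{112}*u_1*v_1*w_2 = -2*0*0*2 = 0  (running total: 0)
T_{121}*u_1*v_2*w_1 = 4*0*1*-3 = 0  (running total: 0)
T_{122}*u_1*v_2*w_2 = -2*0*1*2 = 0  (running total: 0)
T_{211}*u_2*v_1*w_1 = 2*-1*0*-3 = 0  (running total: 0)
T_{212}*u_2*v_1*w_2 = -4*-1*0*2 = 0  (running total: 0)
T_{221}*u_2*v_2*w_1 = -3*-1*1*-3 = -9  (running total: -9)
T_{222}*u_2*v_2*w_2 = 3*-1*1*2 = -6  (running total: -15)
S = -15

-15


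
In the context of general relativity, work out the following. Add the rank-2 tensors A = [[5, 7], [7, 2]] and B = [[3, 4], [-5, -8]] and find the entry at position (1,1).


Tensor addition is component-wise: (A + B)_{ij} = A_{ij} + B_{ij}.
A_{11} = 5
B_{11} = 3
(A + B)_{11} = 5 + 3 = 8

8


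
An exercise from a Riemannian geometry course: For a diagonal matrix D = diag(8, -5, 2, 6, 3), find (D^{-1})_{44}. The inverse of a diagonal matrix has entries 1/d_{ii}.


For a diagonal matrix, the inverse has entries (D^{-1})_{ii} = 1/d_{ii}.
The diagonal entries are: d_{11} = 8, d_{22} = -5, d_{33} = 2, d_{44} = 6, d_{55} = 3
We need (D^{-1})_{44} = 1/d_{44} = 1/6 = 1/6

1/6


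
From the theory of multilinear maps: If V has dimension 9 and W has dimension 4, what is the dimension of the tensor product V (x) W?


The dimension of a tensor product is the product of dimensions.
dim(V) = 9, dim(W) = 4
dim(V (x) W) = 9 * 4 = 36

36


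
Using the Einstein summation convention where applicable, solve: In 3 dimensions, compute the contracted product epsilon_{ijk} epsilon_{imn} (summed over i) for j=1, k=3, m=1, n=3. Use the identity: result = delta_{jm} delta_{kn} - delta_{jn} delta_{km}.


Using the identity: epsilon_{ijk} epsilon_{imn} = delta_{jm} delta_{kn} - delta_{jn} delta_{km}.
delta_{11} = 1
delta_{33} = 1
delta_{13} = 0
delta_{31} = 0
Result = 1 * 1 - 0 * 0 = 1 - 0 = 1

1


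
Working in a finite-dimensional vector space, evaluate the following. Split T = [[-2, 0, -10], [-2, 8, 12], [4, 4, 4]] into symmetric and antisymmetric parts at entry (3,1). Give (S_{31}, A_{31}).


T_{31} = 4
T_{13} = -10
S_{31} = (4 + -10)/2 = -6/2 = -3
A_{31} = (4 - -10)/2 = 14/2 = 7
Check: S + A = -3 + 7 = 4 = T_{31}.

(-3, 7)


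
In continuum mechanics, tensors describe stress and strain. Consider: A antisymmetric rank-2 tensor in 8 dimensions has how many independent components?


A antisymmetric rank-2 tensor in d dimensions has d(d-1)/2 independent components.
d = 8
d(d-1)/2 = 8 * 7 / 2 = 56 / 2 = 28

28


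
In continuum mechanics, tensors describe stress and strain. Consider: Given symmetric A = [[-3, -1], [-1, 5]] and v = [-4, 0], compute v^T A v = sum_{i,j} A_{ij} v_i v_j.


First compute Av:
(Av)_1 = -3*-4 + -1*0 = 12
(Av)_2 = -1*-4 + 5*0 = 4
Av = [12, 4]
Then v^T (Av) = -4*12 + 0*4
= -48 + 0 = -48

-48


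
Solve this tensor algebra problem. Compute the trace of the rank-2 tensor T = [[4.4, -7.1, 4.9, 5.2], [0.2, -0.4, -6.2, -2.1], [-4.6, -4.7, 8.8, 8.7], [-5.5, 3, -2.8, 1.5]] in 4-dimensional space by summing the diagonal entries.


The contraction (trace) of a rank-2 tensor is the sum of its diagonal elements.
Diagonal entries: A[1,1] = 4.4, A[2,2] = -0.4, A[3,3] = 8.8, A[4,4] = 1.5
Tr(A) = 4.4 + -0.4 + 8.8 + 1.5 = 14.3

14.3


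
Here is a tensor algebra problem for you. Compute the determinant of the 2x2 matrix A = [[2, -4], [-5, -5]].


For a 2x2 matrix [[a, b], [c, d]], det = a*d - b*c.
a = 2, b = -4, c = -5, d = -5
a*d = 2 * -5 = -10
b*c = -4 * -5 = 20
det = -10 - 20 = -30

-30


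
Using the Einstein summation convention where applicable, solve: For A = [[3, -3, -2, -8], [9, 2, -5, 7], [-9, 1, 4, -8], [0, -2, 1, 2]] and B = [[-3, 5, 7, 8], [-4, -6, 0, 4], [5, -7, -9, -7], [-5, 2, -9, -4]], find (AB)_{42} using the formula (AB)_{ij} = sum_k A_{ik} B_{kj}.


(AB)_{ij} = sum_k A_{ik} B_{kj}.
For i=4, j=2:
A_{41} * B_{12} = 0 * 5 = 0
A_{42} * B_{22} = -2 * -6 = 12
A_{43} * B_{32} = 1 * -7 = -7
A_{44} * B_{42} = 2 * 2 = 4
Sum = 0 + 12 + -7 + 4 = 9

9


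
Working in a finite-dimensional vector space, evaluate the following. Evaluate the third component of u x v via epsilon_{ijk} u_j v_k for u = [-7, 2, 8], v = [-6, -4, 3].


(u x v)_3 = sum_{j,k} epsilon_{3jk} u_j v_k. Only permutations of (1,2,3) contribute; the two non-zero terms are:
eps_{312} u_1 v_2 = 1 * -7 * -4 = 28
eps_{321} u_2 v_1 = -1 * 2 * -6 = 12
(u x v)_3 = 40

40


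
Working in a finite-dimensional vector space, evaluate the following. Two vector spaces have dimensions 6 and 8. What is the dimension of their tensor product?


The dimension of a tensor product is the product of dimensions.
dim(V) = 6, dim(W) = 8
dim(V (x) W) = 6 * 8 = 48

48


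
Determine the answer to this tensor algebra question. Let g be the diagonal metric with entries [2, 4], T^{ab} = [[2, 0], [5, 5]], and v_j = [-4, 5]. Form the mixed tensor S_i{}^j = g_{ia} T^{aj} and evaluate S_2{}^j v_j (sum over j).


Step 1: lower the first index. For a diagonal metric, g_{ia} T^{aj} = g_{ii} T^{ij} (no sum on i).
g_{22} = 4
S_2{}^1 = 4 * T^{21} = 4 * 5 = 20
S_2{}^2 = 4 * T^{22} = 4 * 5 = 20
Step 2: contract S_2{}^j with v_j.
S_2{}^1 * v_1 = 20 * -4 = -80
S_2{}^2 * v_2 = 20 * 5 = 100
Result = -80 + 100 = 20

20


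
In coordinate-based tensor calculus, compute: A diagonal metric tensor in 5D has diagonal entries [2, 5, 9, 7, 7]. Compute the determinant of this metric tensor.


For a diagonal metric, the determinant is the product of diagonal entries.
Diagonal entries: 2, 5, 9, 7, 7
det(g) = 2 * 5 * 9 * 7 * 7 = 4410

4410


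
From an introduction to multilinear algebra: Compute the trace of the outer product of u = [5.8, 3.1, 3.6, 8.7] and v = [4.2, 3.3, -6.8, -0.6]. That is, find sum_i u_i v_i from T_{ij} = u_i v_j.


The outer product gives T_{ij} = u_i v_j.
The trace (contraction) is Tr(T) = sum_i T_{ii} = sum_i u_i v_i.
Diagonal entries:
T_{11} = u_1 * v_1 = 5.8 * 4.2 = 24.36
T_{22} = u_2 * v_2 = 3.1 * 3.3 = 10.23
T_{33} = u_3 * v_3 = 3.6 * -6.8 = -24.48
T_{44} = u_4 * v_4 = 8.7 * -0.6 = -5.22
Tr(T) = 24.36 + 10.23 + -24.48 + -5.22 = 4.89

4.89


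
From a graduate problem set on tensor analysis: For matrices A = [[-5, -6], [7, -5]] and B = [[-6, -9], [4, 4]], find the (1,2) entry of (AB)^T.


(AB)^T_{ij} = (AB)_{ji} = sum_k A_{jk} B_{ki}.
For i=1, j=2 we need (AB)_{21}:
A_{21} * B_{11} = 7 * -6 = -42
A_{22} * B_{21} = -5 * 4 = -20
Sum = -42 + -20 = -62

-62


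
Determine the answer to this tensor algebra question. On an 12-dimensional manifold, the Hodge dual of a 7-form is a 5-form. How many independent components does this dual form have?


The Hodge dual of a p-form on an n-dimensional manifold is an (n-p)-form.
n = 12, p = 7, so dual degree = 12 - 7 = 5
The number of components is C(n, n-p) = C(12, 5) = 792

792


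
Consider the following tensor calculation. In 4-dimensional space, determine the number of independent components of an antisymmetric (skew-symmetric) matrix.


An antisymmetric rank-2 tensor satisfies A_{ij} = -A_{ji}, so diagonal entries are zero.
The independent components are the upper-triangular entries: C(n, 2) = n(n-1)/2.
n = 4
C(4, 2) = 4 * 3 / 2 = 12 / 2 = 6

6


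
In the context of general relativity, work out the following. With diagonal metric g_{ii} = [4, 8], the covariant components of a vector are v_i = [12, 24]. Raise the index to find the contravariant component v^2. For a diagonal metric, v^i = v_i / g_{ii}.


To raise an index with a diagonal metric: v^i = v_i / g_{ii}.
For index 2: v_2 = 24, g_{22} = 8
v^2 = 24 / 8 = 3

3


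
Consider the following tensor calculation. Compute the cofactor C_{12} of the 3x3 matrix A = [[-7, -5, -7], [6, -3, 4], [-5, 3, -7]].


To find cofactor C_{12}, delete row 1 and column 2.
The resulting 2x2 submatrix is: [[6, 4], [-5, -7]]
Minor M_{12} = 6*-7 - 4*-5
  = -42 - -20 = -22
Sign = (-1)^(1+2) = (-1)^3 = -1
Cofactor C_{12} = -1 * -22 = 22

22
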